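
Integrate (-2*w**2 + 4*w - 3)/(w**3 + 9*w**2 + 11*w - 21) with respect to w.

Factor the denominator: (w - 1)*(w + 3)*(w + 7).
Partial-fraction decomposition: -129/(32*(w + 7)) + 33/(16*(w + 3)) - 1/(32*(w - 1)).
Integrate each term: A/(w−a) contributes A·log|w−a|.

-log(w - 1)/32 + 33*log(w + 3)/16 - 129*log(w + 7)/32 + C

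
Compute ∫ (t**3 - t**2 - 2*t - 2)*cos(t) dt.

t**3*sin(t) - t**2*sin(t) + 3*t**2*cos(t) - 8*t*sin(t) - 2*t*cos(t) - 8*cos(t) + C

Use integration by parts with u = t**3 - t**2 - 2*t - 2, dv = cos(t) dt, so v = sin(t).
Apply parts 3 times (tabular method): alternate signs, differentiate u down to 0, integrate dv up.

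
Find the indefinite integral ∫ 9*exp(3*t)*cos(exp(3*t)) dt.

Let u = exp(3*t), so du = (3*exp(3*t)) dt.
Rewriting, the integral becomes 3·∫ cos(u) du = 3·sin(u).
Substituting back, u = exp(3*t).

3*sin(exp(3*t)) + C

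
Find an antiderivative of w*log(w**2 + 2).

w**2*log(w**2 + 2)/2 - w**2/2 + log(w**2 + 2) + C

Let u = w**2 + 2, so du = (2*w) dw.
The integral becomes (1/2)·∫ log(u) du; integrate by parts with u′=log(u), dv′=du.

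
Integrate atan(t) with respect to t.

t*atan(t) - log(t**2 + 1)/2 + C

Use integration by parts with u = arctan(t), dv = dt.
Then du = 1/(t**2 + 1) dt.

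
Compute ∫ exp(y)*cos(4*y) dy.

Let I denote the integral. Integrate by parts with u = cos(4*y), dv = exp(y) dy, so v = exp(y): I = exp(y)*cos(4*y) + 4·∫ exp(y)*sin(4*y) dy.
Apply parts again with u = sin(4*y), dv = exp(y) dy: ∫ exp(y)*sin(4*y) dy = exp(y)*sin(4*y) − 4·I. Substituting back brings back I: I = 4*exp(y)*sin(4*y) + exp(y)*cos(4*y) − 16·I.
Solving for I: (1 + 16)·I equals the remaining terms, so I = (1/17)·(4*exp(y)*sin(4*y) + exp(y)*cos(4*y)).

4*exp(y)*sin(4*y)/17 + exp(y)*cos(4*y)/17 + C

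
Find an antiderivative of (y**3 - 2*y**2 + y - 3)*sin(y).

Use integration by parts with u = y**3 - 2*y**2 + y - 3, dv = sin(y) dy, so v = -cos(y).
Apply parts 3 times (tabular method): alternate signs, differentiate u down to 0, integrate dv up.

-y**3*cos(y) + 3*y**2*sin(y) + 2*y**2*cos(y) - 4*y*sin(y) + 5*y*cos(y) - 5*sin(y) - cos(y) + C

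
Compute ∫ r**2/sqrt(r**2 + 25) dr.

r*sqrt(r**2 + 25)/2 - 25*log(r + sqrt(r**2 + 25))/2 + C

Substitute r = 5·tan(θ), so dr = 5·sec(θ)^2 dθ and the radical becomes sqrt(r**2 + 25) = 5·sec(θ) by the Pythagorean identity.
Integrate the resulting trig expression in θ, then back-substitute tan(θ) = r/5, sec(θ) = sqrt(r**2 + 25)/5 (absorbing any constant into C).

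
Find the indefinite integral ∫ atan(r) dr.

Use integration by parts with u = arctan(r), dv = dr.
Then du = 1/(r**2 + 1) dr.

r*atan(r) - log(r**2 + 1)/2 + C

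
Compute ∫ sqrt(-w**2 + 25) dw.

w*sqrt(-w**2 + 25)/2 + 25*asin(w/5)/2 + C

Substitute w = 5·sin(θ), so dw = 5·cos(θ) dθ and the radical becomes sqrt(-w**2 + 25) = 5·cos(θ) by the Pythagorean identity.
Integrate the resulting trig expression in θ, then back-substitute θ = asin(w/5), sin(θ) = w/5, cos(θ) = sqrt(-w**2 + 25)/5 (absorbing any constant into C).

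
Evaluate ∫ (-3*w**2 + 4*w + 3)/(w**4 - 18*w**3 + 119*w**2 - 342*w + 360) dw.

Factor the denominator: (w - 6)*(w - 5)*(w - 4)*(w - 3).
Partial-fraction decomposition: 2/(w - 3) - 29/(2*(w - 4)) + 26/(w - 5) - 27/(2*(w - 6)).
Integrate each term: A/(w−a) contributes A·log|w−a|.

-27*log(w - 6)/2 + 26*log(w - 5) - 29*log(w - 4)/2 + 2*log(w - 3) + C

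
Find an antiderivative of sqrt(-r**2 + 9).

Substitute r = 3·sin(θ), so dr = 3·cos(θ) dθ and the radical becomes sqrt(-r**2 + 9) = 3·cos(θ) by the Pythagorean identity.
Integrate the resulting trig expression in θ, then back-substitute θ = asin(r/3), sin(θ) = r/3, cos(θ) = sqrt(-r**2 + 9)/3 (absorbing any constant into C).

r*sqrt(-r**2 + 9)/2 + 9*asin(r/3)/2 + C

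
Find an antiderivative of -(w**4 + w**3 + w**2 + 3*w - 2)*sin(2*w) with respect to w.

w**4*cos(2*w)/2 - w**3*sin(2*w) + w**3*cos(2*w)/2 - 3*w**2*sin(2*w)/4 - w**2*cos(2*w) + w*sin(2*w) + 3*w*cos(2*w)/4 - 3*sin(2*w)/8 - cos(2*w)/2 + C

Use integration by parts with u = w**4 + w**3 + w**2 + 3*w - 2, dv = -sin(2*w) dw, so v = cos(2*w)/2.
Apply parts 4 times (tabular method): alternate signs, differentiate u down to 0, integrate dv up.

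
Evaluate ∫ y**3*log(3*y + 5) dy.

y**4*log(3*y + 5)/4 - y**4/16 + 5*y**3/36 - 25*y**2/72 + 125*y/108 - 625*log(3*y + 5)/324 + C

Use integration by parts with u = log(3*y + 5), dv = y**3 dy.
Then du = 3/(3*y + 5) dy and v = y**4/4.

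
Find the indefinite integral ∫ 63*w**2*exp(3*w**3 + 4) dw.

7*exp(3*w**3 + 4) + C

Let u = 3*w**3 + 4, so du = (9*w**2) dw.
Rewriting, the integral becomes 7·∫ e^u du = 7·e^u.
Substituting back, u = 3*w**3 + 4.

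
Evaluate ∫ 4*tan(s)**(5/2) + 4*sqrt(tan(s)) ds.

8*tan(s)**(3/2)/3 + C

Let u = tan(s), so du = (tan(s)**2 + 1) ds.
Rewriting, the integral becomes 4·∫ √u du = 4·(2/3)u^(3/2).
Substituting back, u = tan(s).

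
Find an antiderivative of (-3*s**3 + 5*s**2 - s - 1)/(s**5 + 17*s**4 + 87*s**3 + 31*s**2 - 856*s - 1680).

-log(s - 3)/98 + 10760*log(s + 4)/441 - 63*log(s + 5)/2 + 64*log(s + 7)/9 + 275/(21*s + 84) + C

Factor the denominator: (s - 3)*(s + 4)**2*(s + 5)*(s + 7).
Partial-fraction decomposition: 64/(9*(s + 7)) - 63/(2*(s + 5)) + 10760/(441*(s + 4)) - 275/(21*(s + 4)**2) - 1/(98*(s - 3)).
Integrate each term; A/(s−a) gives A·log|s−a|; A/(s−a)² gives −A/(s−a).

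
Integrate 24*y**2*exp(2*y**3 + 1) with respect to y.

4*exp(2*y**3 + 1) + C

Let u = 2*y**3 + 1, so du = (6*y**2) dy.
Rewriting, the integral becomes 4·∫ e^u du = 4·e^u.
Substituting back, u = 2*y**3 + 1.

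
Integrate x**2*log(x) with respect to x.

Use integration by parts with u = log(x), dv = x**2 dx.
Then du = 1/x dx and v = x**3/3.

x**3*log(x)/3 - x**3/9 + C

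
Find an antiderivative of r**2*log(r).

r**3*log(r)/3 - r**3/9 + C

Use integration by parts with u = log(r), dv = r**2 dr.
Then du = 1/r dr and v = r**3/3.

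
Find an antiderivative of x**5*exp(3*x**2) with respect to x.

Let u = x², du = 2x dx; rewrite as (1/2)∫ u^2·exp(3u) du.
Now integrate by parts 2 times.

(9*x**4 - 6*x**2 + 2)*exp(3*x**2)/54 + C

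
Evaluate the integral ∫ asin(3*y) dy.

Use integration by parts with u = arcsin(3*y), dv = dy.
Then du = 3/sqrt(-9*y**2 + 1) dy.

y*asin(3*y) + sqrt(-9*y**2 + 1)/3 + C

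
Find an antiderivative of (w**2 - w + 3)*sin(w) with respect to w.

Use integration by parts with u = w**2 - w + 3, dv = sin(w) dw, so v = -cos(w).
Apply parts 2 times (tabular method): alternate signs, differentiate u down to 0, integrate dv up.

-w**2*cos(w) + 2*w*sin(w) + w*cos(w) - sin(w) - cos(w) + C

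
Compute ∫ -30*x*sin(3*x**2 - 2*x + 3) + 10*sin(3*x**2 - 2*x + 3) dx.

Let u = 3*x**2 - 2*x + 3, so du = (6*x - 2) dx.
Rewriting, the integral becomes -5·∫ sin(u) du = -5·-cos(u).
Substituting back, u = 3*x**2 - 2*x + 3.

5*cos(3*x**2 - 2*x + 3) + C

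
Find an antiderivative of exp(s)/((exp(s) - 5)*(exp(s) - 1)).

Let u = e^s, du = e^s ds.
The integral becomes ∫ du/((u-1)(u-5)); decompose into partial fractions.

log(exp(s) - 5)/4 - log(exp(s) - 1)/4 + C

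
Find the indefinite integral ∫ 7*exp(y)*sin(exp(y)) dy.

Let u = exp(y), so du = (exp(y)) dy.
Rewriting, the integral becomes 7·∫ sin(u) du = 7·-cos(u).
Substituting back, u = exp(y).

-7*cos(exp(y)) + C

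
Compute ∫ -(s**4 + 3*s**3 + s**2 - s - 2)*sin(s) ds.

Use integration by parts with u = s**4 + 3*s**3 + s**2 - s - 2, dv = -sin(s) ds, so v = cos(s).
Apply parts 4 times (tabular method): alternate signs, differentiate u down to 0, integrate dv up.

s**4*cos(s) - 4*s**3*sin(s) + 3*s**3*cos(s) - 9*s**2*sin(s) - 11*s**2*cos(s) + 22*s*sin(s) - 19*s*cos(s) + 19*sin(s) + 20*cos(s) + C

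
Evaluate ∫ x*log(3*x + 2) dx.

Use integration by parts with u = log(3*x + 2), dv = x dx.
Then du = 3/(3*x + 2) dx and v = x**2/2.

x**2*log(3*x + 2)/2 - x**2/4 + x/3 - 2*log(3*x + 2)/9 + C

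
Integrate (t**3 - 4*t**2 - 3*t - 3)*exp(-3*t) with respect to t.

Use integration by parts with u = t**3 - 4*t**2 - 3*t - 3, dv = exp(-3*t) dt, so v = -exp(-3*t)/3.
Apply parts 3 times (tabular method): alternate signs, differentiate u down to 0, integrate dv up.

(-3*t**3 + 9*t**2 + 15*t + 14)*exp(-3*t)/9 + C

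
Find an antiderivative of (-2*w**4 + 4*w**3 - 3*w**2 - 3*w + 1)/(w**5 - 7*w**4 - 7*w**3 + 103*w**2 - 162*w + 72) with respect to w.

-1853*log(w - 6)/750 + 89*log(w - 3)/84 - 13*log(w - 1)/100 - 803*log(w + 4)/1750 + 3/(50*w - 50) + C

Factor the denominator: (w - 6)*(w - 3)*(w - 1)**2*(w + 4).
Partial-fraction decomposition: -803/(1750*(w + 4)) - 13/(100*(w - 1)) - 3/(50*(w - 1)**2) + 89/(84*(w - 3)) - 1853/(750*(w - 6)).
Integrate each term; A/(w−a) gives A·log|w−a|; A/(w−a)² gives −A/(w−a).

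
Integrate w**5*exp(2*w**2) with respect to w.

(2*w**4 - 2*w**2 + 1)*exp(2*w**2)/8 + C

Let u = w², du = 2w dw; rewrite as (1/2)∫ u^2·exp(2u) du.
Now integrate by parts 2 times.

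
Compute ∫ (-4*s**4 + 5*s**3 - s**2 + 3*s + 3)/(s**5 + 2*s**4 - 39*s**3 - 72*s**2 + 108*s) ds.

Factor the denominator: s*(s - 6)*(s - 1)*(s + 3)*(s + 6).
Partial-fraction decomposition: -2105/(504*(s + 6)) + 79/(54*(s + 3)) - 3/(70*(s - 1)) - 1373/(1080*(s - 6)) + 1/(36*s).
Integrate each term: A/(s−a) contributes A·log|s−a|.

log(s)/36 - 1373*log(s - 6)/1080 - 3*log(s - 1)/70 + 79*log(s + 3)/54 - 2105*log(s + 6)/504 + C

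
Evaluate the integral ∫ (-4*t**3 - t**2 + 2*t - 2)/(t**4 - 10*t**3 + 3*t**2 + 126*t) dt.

-log(t)/63 - 1409*log(t - 7)/70 + 445*log(t - 6)/27 - 91*log(t + 3)/270 + C

Factor the denominator: t*(t - 7)*(t - 6)*(t + 3).
Partial-fraction decomposition: -91/(270*(t + 3)) + 445/(27*(t - 6)) - 1409/(70*(t - 7)) - 1/(63*t).
Integrate each term: A/(t−a) contributes A·log|t−a|.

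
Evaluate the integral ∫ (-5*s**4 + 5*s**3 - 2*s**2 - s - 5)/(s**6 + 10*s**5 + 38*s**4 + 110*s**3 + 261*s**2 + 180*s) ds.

Factor the denominator: s*(s + 1)*(s + 4)*(s + 5)*(s**2 + 9).
Partial-fraction decomposition: -(958*s - 4977)/(3825*(s**2 + 9)) + 95/(17*(s + 5)) - 1633/(300*(s + 4)) + 2/(15*(s + 1)) - 1/(36*s).
Integrate each term; A/(s−a) gives A·log|s−a|; the (Bs+D)/(s²+p²) term gives a log and an atan.

-log(s)/36 + 2*log(s + 1)/15 - 1633*log(s + 4)/300 + 95*log(s + 5)/17 - 479*log(s**2 + 9)/3825 + 553*atan(s/3)/1275 + C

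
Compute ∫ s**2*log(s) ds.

Use integration by parts with u = log(s), dv = s**2 ds.
Then du = 1/s ds and v = s**3/3.

s**3*log(s)/3 - s**3/9 + C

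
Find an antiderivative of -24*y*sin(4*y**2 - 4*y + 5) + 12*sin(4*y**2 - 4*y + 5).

Let u = 4*y**2 - 4*y + 5, so du = (8*y - 4) dy.
Rewriting, the integral becomes -3·∫ sin(u) du = -3·-cos(u).
Substituting back, u = 4*y**2 - 4*y + 5.

3*cos(4*y**2 - 4*y + 5) + C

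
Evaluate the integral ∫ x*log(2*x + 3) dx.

x**2*log(2*x + 3)/2 - x**2/4 + 3*x/4 - 9*log(2*x + 3)/8 + C

Use integration by parts with u = log(2*x + 3), dv = x dx.
Then du = 2/(2*x + 3) dx and v = x**2/2.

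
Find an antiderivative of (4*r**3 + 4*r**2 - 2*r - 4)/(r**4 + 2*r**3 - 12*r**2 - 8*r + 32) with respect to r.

17*log(r - 2)/9 - log(r + 2)/2 + 47*log(r + 4)/18 - 5/(3*r - 6) + C

Factor the denominator: (r - 2)**2*(r + 2)*(r + 4).
Partial-fraction decomposition: 47/(18*(r + 4)) - 1/(2*(r + 2)) + 17/(9*(r - 2)) + 5/(3*(r - 2)**2).
Integrate each term; A/(r−a) gives A·log|r−a|; A/(r−a)² gives −A/(r−a).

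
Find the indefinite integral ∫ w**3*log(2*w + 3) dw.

w**4*log(2*w + 3)/4 - w**4/16 + w**3/8 - 9*w**2/32 + 27*w/32 - 81*log(2*w + 3)/64 + C

Use integration by parts with u = log(2*w + 3), dv = w**3 dw.
Then du = 2/(2*w + 3) dw and v = w**4/4.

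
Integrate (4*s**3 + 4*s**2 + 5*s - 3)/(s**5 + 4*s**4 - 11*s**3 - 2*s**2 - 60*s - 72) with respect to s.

Factor the denominator: (s - 3)*(s + 1)*(s + 6)*(s**2 + 4).
Partial-fraction decomposition: (s + 114)/(200*(s**2 + 4)) - 251/(600*(s + 6)) + 2/(25*(s + 1)) + 1/(3*(s - 3)).
Integrate each term; A/(s−a) gives A·log|s−a|; the (Bs+D)/(s²+p²) term gives a log and an atan.

log(s - 3)/3 + 2*log(s + 1)/25 - 251*log(s + 6)/600 + log(s**2 + 4)/400 + 57*atan(s/2)/200 + C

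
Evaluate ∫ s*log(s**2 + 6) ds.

s**2*log(s**2 + 6)/2 - s**2/2 + 3*log(s**2 + 6) + C

Let u = s**2 + 6, so du = (2*s) ds.
The integral becomes (1/2)·∫ log(u) du; integrate by parts with u′=log(u), dv′=du.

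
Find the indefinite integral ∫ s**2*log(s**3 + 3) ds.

s**3*log(s**3 + 3)/3 - s**3/3 + log(s**3 + 3) + C

Let u = s**3 + 3, so du = (3*s**2) ds.
The integral becomes (1/3)·∫ log(u) du; integrate by parts with u′=log(u), dv′=du.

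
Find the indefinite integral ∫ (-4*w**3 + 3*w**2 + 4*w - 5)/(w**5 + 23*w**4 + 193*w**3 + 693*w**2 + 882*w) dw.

Factor the denominator: w*(w + 3)*(w + 6)*(w + 7)**2.
Partial-fraction decomposition: -20213/(392*(w + 7)) - 743/(14*(w + 7)**2) + 943/(18*(w + 6)) - 59/(72*(w + 3)) - 5/(882*w).
Integrate each term; A/(w−a) gives A·log|w−a|; A/(w−a)² gives −A/(w−a).

-5*log(w)/882 - 59*log(w + 3)/72 + 943*log(w + 6)/18 - 20213*log(w + 7)/392 + 743/(14*w + 98) + C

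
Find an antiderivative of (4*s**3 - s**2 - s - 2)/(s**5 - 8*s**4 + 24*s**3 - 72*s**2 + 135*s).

Factor the denominator: s*(s - 5)*(s - 3)*(s**2 + 9).
Partial-fraction decomposition: -(451*s + 249)/(918*(s**2 + 9)) - 47/(54*(s - 3)) + 117/(85*(s - 5)) - 2/(135*s).
Integrate each term; A/(s−a) gives A·log|s−a|; the (Bs+D)/(s²+p²) term gives a log and an atan.

-2*log(s)/135 + 117*log(s - 5)/85 - 47*log(s - 3)/54 - 451*log(s**2 + 9)/1836 - 83*atan(s/3)/918 + C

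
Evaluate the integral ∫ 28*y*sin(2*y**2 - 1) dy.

Let u = 2*y**2 - 1, so du = (4*y) dy.
Rewriting, the integral becomes 7·∫ sin(u) du = 7·-cos(u).
Substituting back, u = 2*y**2 - 1.

-7*cos(2*y**2 - 1) + C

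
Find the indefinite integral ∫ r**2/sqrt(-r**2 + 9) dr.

-r*sqrt(-r**2 + 9)/2 + 9*asin(r/3)/2 + C

Substitute r = 3·sin(θ), so dr = 3·cos(θ) dθ and the radical becomes sqrt(-r**2 + 9) = 3·cos(θ) by the Pythagorean identity.
Integrate the resulting trig expression in θ, then back-substitute θ = asin(r/3), sin(θ) = r/3, cos(θ) = sqrt(-r**2 + 9)/3 (absorbing any constant into C).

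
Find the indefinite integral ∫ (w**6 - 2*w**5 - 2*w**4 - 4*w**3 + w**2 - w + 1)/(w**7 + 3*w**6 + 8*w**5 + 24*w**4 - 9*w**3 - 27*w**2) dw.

Factor the denominator: w**2*(w - 1)*(w + 1)*(w + 3)*(w**2 + 9).
Partial-fraction decomposition: (259*w - 1920)/(810*(w**2 + 9)) + 587/(648*(w + 3)) - 1/(5*(w + 1)) - 3/(40*(w - 1)) + 4/(81*w) - 1/(27*w**2).
Integrate each term; A/(w−a) gives A·log|w−a|; the (Bw+D)/(w²+p²) term gives a log and an atan.

4*log(w)/81 - 3*log(w - 1)/40 - log(w + 1)/5 + 587*log(w + 3)/648 + 259*log(w**2 + 9)/1620 - 64*atan(w/3)/81 + 1/(27*w) + C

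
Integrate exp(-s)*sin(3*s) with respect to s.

-exp(-s)*sin(3*s)/10 - 3*exp(-s)*cos(3*s)/10 + C

Let I denote the integral. Integrate by parts with u = sin(3*s), dv = exp(-s) ds, so v = -exp(-s): I = -exp(-s)*sin(3*s) + 3·∫ exp(-s)*cos(3*s) ds.
Apply parts again with u = cos(3*s), dv = exp(-s) ds: ∫ exp(-s)*cos(3*s) ds = -exp(-s)*cos(3*s) − 3·I. Substituting back brings back I: I = -exp(-s)*sin(3*s) - 3*exp(-s)*cos(3*s) − 9·I.
Solving for I: (1 + 9)·I equals the remaining terms, so I = (1/10)·(-exp(-s)*sin(3*s) - 3*exp(-s)*cos(3*s)).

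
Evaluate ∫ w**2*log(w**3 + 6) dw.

w**3*log(w**3 + 6)/3 - w**3/3 + 2*log(w**3 + 6) + C

Let u = w**3 + 6, so du = (3*w**2) dw.
The integral becomes (1/3)·∫ log(u) du; integrate by parts with u′=log(u), dv′=du.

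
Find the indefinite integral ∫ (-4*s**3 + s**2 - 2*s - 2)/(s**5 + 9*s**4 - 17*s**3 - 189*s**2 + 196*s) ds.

-log(s)/98 - 125*log(s - 4)/726 + 7*log(s - 1)/192 + 55371*log(s + 7)/379456 + 1433/(616*s + 4312) + C

Factor the denominator: s*(s - 4)*(s - 1)*(s + 7)**2.
Partial-fraction decomposition: 55371/(379456*(s + 7)) - 1433/(616*(s + 7)**2) + 7/(192*(s - 1)) - 125/(726*(s - 4)) - 1/(98*s).
Integrate each term; A/(s−a) gives A·log|s−a|; A/(s−a)² gives −A/(s−a).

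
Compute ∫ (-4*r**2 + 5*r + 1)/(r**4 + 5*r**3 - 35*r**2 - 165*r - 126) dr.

Factor the denominator: (r - 6)*(r + 1)*(r + 3)*(r + 7).
Partial-fraction decomposition: 115/(156*(r + 7)) - 25/(36*(r + 3)) + 2/(21*(r + 1)) - 113/(819*(r - 6)).
Integrate each term: A/(r−a) contributes A·log|r−a|.

-113*log(r - 6)/819 + 2*log(r + 1)/21 - 25*log(r + 3)/36 + 115*log(r + 7)/156 + C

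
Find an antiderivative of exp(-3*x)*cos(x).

Let I denote the integral. Integrate by parts with u = cos(x), dv = exp(-3*x) dx, so v = -exp(-3*x)/3: I = -exp(-3*x)*cos(x)/3 − (1/3)·∫ exp(-3*x)*sin(x) dx.
Apply parts again with u = sin(x), dv = exp(-3*x) dx: ∫ exp(-3*x)*sin(x) dx = -exp(-3*x)*sin(x)/3 + (1/3)·I. Substituting back brings back I: I = exp(-3*x)*sin(x)/9 - exp(-3*x)*cos(x)/3 − (1/9)·I.
Solving for I: (1 + 1/9)·I equals the remaining terms, so I = (9/10)·(exp(-3*x)*sin(x)/9 - exp(-3*x)*cos(x)/3).

exp(-3*x)*sin(x)/10 - 3*exp(-3*x)*cos(x)/10 + C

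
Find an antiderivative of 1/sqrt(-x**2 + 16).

Substitute x = 4·sin(θ), so dx = 4·cos(θ) dθ and the radical becomes sqrt(-x**2 + 16) = 4·cos(θ) by the Pythagorean identity.
Integrate the resulting trig expression in θ, then back-substitute θ = asin(x/4), sin(θ) = x/4, cos(θ) = sqrt(-x**2 + 16)/4 (absorbing any constant into C).

asin(x/4) + C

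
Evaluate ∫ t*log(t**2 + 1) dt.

t**2*log(t**2 + 1)/2 - t**2/2 + log(t**2 + 1)/2 + C

Let u = t**2 + 1, so du = (2*t) dt.
The integral becomes (1/2)·∫ log(u) du; integrate by parts with u′=log(u), dv′=du.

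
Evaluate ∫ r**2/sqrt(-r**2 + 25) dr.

-r*sqrt(-r**2 + 25)/2 + 25*asin(r/5)/2 + C

Substitute r = 5·sin(θ), so dr = 5·cos(θ) dθ and the radical becomes sqrt(-r**2 + 25) = 5·cos(θ) by the Pythagorean identity.
Integrate the resulting trig expression in θ, then back-substitute θ = asin(r/5), sin(θ) = r/5, cos(θ) = sqrt(-r**2 + 25)/5 (absorbing any constant into C).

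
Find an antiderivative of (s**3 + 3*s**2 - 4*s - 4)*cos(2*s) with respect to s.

s**3*sin(2*s)/2 + 3*s**2*sin(2*s)/2 + 3*s**2*cos(2*s)/4 - 11*s*sin(2*s)/4 + 3*s*cos(2*s)/2 - 11*sin(2*s)/4 - 11*cos(2*s)/8 + C

Use integration by parts with u = s**3 + 3*s**2 - 4*s - 4, dv = cos(2*s) ds, so v = sin(2*s)/2.
Apply parts 3 times (tabular method): alternate signs, differentiate u down to 0, integrate dv up.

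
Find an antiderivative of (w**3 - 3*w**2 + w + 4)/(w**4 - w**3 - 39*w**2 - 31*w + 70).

23*log(w - 7)/72 - log(w - 1)/36 - 2*log(w + 2)/9 + 67*log(w + 5)/72 + C

Factor the denominator: (w - 7)*(w - 1)*(w + 2)*(w + 5).
Partial-fraction decomposition: 67/(72*(w + 5)) - 2/(9*(w + 2)) - 1/(36*(w - 1)) + 23/(72*(w - 7)).
Integrate each term: A/(w−a) contributes A·log|w−a|.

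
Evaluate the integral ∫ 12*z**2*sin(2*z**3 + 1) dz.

-2*cos(2*z**3 + 1) + C

Let u = 2*z**3 + 1, so du = (6*z**2) dz.
Rewriting, the integral becomes 2·∫ sin(u) du = 2·-cos(u).
Substituting back, u = 2*z**3 + 1.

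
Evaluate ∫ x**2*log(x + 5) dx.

x**3*log(x + 5)/3 - x**3/9 + 5*x**2/6 - 25*x/3 + 125*log(x + 5)/3 + C

Use integration by parts with u = log(x + 5), dv = x**2 dx.
Then du = 1/(x + 5) dx and v = x**3/3.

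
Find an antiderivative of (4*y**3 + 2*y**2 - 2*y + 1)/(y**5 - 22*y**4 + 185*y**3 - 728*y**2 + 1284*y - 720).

-2237*log(y - 6)/20 + 541*log(y - 5)/4 - 281*log(y - 4)/12 + log(y - 1)/60 - 185/(2*y - 12) + C

Factor the denominator: (y - 6)**2*(y - 5)*(y - 4)*(y - 1).
Partial-fraction decomposition: 1/(60*(y - 1)) - 281/(12*(y - 4)) + 541/(4*(y - 5)) - 2237/(20*(y - 6)) + 185/(2*(y - 6)**2).
Integrate each term; A/(y−a) gives A·log|y−a|; A/(y−a)² gives −A/(y−a).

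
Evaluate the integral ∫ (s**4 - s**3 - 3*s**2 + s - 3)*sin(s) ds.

-s**4*cos(s) + 4*s**3*sin(s) + s**3*cos(s) - 3*s**2*sin(s) + 15*s**2*cos(s) - 30*s*sin(s) - 7*s*cos(s) + 7*sin(s) - 27*cos(s) + C

Use integration by parts with u = s**4 - s**3 - 3*s**2 + s - 3, dv = sin(s) ds, so v = -cos(s).
Apply parts 4 times (tabular method): alternate signs, differentiate u down to 0, integrate dv up.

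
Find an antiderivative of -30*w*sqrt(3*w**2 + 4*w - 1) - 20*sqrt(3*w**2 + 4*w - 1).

Let u = 3*w**2 + 4*w - 1, so du = (6*w + 4) dw.
Rewriting, the integral becomes -5·∫ √u du = -5·(2/3)u^(3/2).
Substituting back, u = 3*w**2 + 4*w - 1.

-10*(3*w**2 + 4*w - 1)**(3/2)/3 + C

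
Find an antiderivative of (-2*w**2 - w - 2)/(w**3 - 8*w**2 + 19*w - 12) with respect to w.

Factor the denominator: (w - 4)*(w - 3)*(w - 1).
Partial-fraction decomposition: -5/(6*(w - 1)) + 23/(2*(w - 3)) - 38/(3*(w - 4)).
Integrate each term: A/(w−a) contributes A·log|w−a|.

-38*log(w - 4)/3 + 23*log(w - 3)/2 - 5*log(w - 1)/6 + C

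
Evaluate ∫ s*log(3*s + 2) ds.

Use integration by parts with u = log(3*s + 2), dv = s ds.
Then du = 3/(3*s + 2) ds and v = s**2/2.

s**2*log(3*s + 2)/2 - s**2/4 + s/3 - 2*log(3*s + 2)/9 + C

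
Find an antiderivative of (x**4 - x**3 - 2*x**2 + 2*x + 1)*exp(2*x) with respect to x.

Use integration by parts with u = x**4 - x**3 - 2*x**2 + 2*x + 1, dv = exp(2*x) dx, so v = exp(2*x)/2.
Apply parts 4 times (tabular method): alternate signs, differentiate u down to 0, integrate dv up.

(4*x**4 - 12*x**3 + 10*x**2 - 2*x + 5)*exp(2*x)/8 + C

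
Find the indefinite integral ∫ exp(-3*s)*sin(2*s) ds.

-3*exp(-3*s)*sin(2*s)/13 - 2*exp(-3*s)*cos(2*s)/13 + C

Let I denote the integral. Integrate by parts with u = sin(2*s), dv = exp(-3*s) ds, so v = -exp(-3*s)/3: I = -exp(-3*s)*sin(2*s)/3 + (2/3)·∫ exp(-3*s)*cos(2*s) ds.
Apply parts again with u = cos(2*s), dv = exp(-3*s) ds: ∫ exp(-3*s)*cos(2*s) ds = -exp(-3*s)*cos(2*s)/3 − (2/3)·I. Substituting back brings back I: I = -exp(-3*s)*sin(2*s)/3 - 2*exp(-3*s)*cos(2*s)/9 − (4/9)·I.
Solving for I: (1 + 4/9)·I equals the remaining terms, so I = (9/13)·(-exp(-3*s)*sin(2*s)/3 - 2*exp(-3*s)*cos(2*s)/9).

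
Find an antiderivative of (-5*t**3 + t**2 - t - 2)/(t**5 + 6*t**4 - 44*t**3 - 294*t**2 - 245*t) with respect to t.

Factor the denominator: t*(t - 7)*(t + 1)*(t + 5)*(t + 7).
Partial-fraction decomposition: 1769/(1176*(t + 7)) - 653/(480*(t + 5)) + 5/(192*(t + 1)) - 1675/(9408*(t - 7)) + 2/(245*t).
Integrate each term: A/(t−a) contributes A·log|t−a|.

2*log(t)/245 - 1675*log(t - 7)/9408 + 5*log(t + 1)/192 - 653*log(t + 5)/480 + 1769*log(t + 7)/1176 + C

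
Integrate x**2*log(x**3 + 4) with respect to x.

x**3*log(x**3 + 4)/3 - x**3/3 + 4*log(x**3 + 4)/3 + C

Let u = x**3 + 4, so du = (3*x**2) dx.
The integral becomes (1/3)·∫ log(u) du; integrate by parts with u′=log(u), dv′=du.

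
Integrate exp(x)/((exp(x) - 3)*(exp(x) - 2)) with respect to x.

Let u = e^x, du = e^x dx.
The integral becomes ∫ du/((u-2)(u-3)); decompose into partial fractions.

log(exp(x) - 3) - log(exp(x) - 2) + C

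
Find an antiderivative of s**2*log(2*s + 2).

s**3*log(2*s + 2)/3 - s**3/9 + s**2/6 - s/3 + log(s + 1)/3 + C

Use integration by parts with u = log(2*s + 2), dv = s**2 ds.
Then du = 2/(2*s + 2) ds and v = s**3/3.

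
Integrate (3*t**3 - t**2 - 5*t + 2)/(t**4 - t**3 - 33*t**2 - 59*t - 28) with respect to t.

Factor the denominator: (t - 7)*(t + 1)**2*(t + 4).
Partial-fraction decomposition: 62/(33*(t + 4)) - 43/(192*(t + 1)) - 1/(8*(t + 1)**2) + 947/(704*(t - 7)).
Integrate each term; A/(t−a) gives A·log|t−a|; A/(t−a)² gives −A/(t−a).

947*log(t - 7)/704 - 43*log(t + 1)/192 + 62*log(t + 4)/33 + 1/(8*t + 8) + C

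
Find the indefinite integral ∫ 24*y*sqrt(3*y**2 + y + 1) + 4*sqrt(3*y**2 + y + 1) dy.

Let u = 3*y**2 + y + 1, so du = (6*y + 1) dy.
Rewriting, the integral becomes 4·∫ √u du = 4·(2/3)u^(3/2).
Substituting back, u = 3*y**2 + y + 1.

8*(3*y**2 + y + 1)**(3/2)/3 + C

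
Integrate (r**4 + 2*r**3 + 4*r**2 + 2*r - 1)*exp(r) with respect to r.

Use integration by parts with u = r**4 + 2*r**3 + 4*r**2 + 2*r - 1, dv = exp(r) dr, so v = exp(r).
Apply parts 4 times (tabular method): alternate signs, differentiate u down to 0, integrate dv up.

(r**4 - 2*r**3 + 10*r**2 - 18*r + 17)*exp(r) + C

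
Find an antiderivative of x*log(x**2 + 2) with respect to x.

Let u = x**2 + 2, so du = (2*x) dx.
The integral becomes (1/2)·∫ log(u) du; integrate by parts with u′=log(u), dv′=du.

x**2*log(x**2 + 2)/2 - x**2/2 + log(x**2 + 2) + C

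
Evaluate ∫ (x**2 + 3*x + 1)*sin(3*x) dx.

-x**2*cos(3*x)/3 + 2*x*sin(3*x)/9 - x*cos(3*x) + sin(3*x)/3 - 7*cos(3*x)/27 + C

Use integration by parts with u = x**2 + 3*x + 1, dv = sin(3*x) dx, so v = -cos(3*x)/3.
Apply parts 2 times (tabular method): alternate signs, differentiate u down to 0, integrate dv up.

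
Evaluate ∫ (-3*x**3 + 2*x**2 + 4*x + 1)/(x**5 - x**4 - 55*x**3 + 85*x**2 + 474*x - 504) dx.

-551*log(x - 6)/1170 + 13*log(x - 4)/42 + log(x - 1)/120 - 11*log(x + 3)/126 + 25*log(x + 7)/104 + C

Factor the denominator: (x - 6)*(x - 4)*(x - 1)*(x + 3)*(x + 7).
Partial-fraction decomposition: 25/(104*(x + 7)) - 11/(126*(x + 3)) + 1/(120*(x - 1)) + 13/(42*(x - 4)) - 551/(1170*(x - 6)).
Integrate each term: A/(x−a) contributes A·log|x−a|.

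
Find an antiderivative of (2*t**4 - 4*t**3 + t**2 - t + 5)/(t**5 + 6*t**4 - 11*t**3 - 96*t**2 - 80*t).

Factor the denominator: t*(t - 4)*(t + 1)*(t + 4)*(t + 5).
Partial-fraction decomposition: 119/(12*(t + 5)) - 793/(96*(t + 4)) + 13/(60*(t + 1)) + 91/(480*(t - 4)) - 1/(16*t).
Integrate each term: A/(t−a) contributes A·log|t−a|.

-log(t)/16 + 91*log(t - 4)/480 + 13*log(t + 1)/60 - 793*log(t + 4)/96 + 119*log(t + 5)/12 + C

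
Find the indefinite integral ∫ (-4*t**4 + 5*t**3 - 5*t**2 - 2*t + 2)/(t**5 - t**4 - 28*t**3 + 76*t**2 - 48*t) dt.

-log(t)/24 - 79*log(t - 4)/24 + 23*log(t - 2)/16 - 4*log(t - 1)/21 - 643*log(t + 6)/336 + C

Factor the denominator: t*(t - 4)*(t - 2)*(t - 1)*(t + 6).
Partial-fraction decomposition: -643/(336*(t + 6)) - 4/(21*(t - 1)) + 23/(16*(t - 2)) - 79/(24*(t - 4)) - 1/(24*t).
Integrate each term: A/(t−a) contributes A·log|t−a|.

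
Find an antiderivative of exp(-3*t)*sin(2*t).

Let I denote the integral. Integrate by parts with u = sin(2*t), dv = exp(-3*t) dt, so v = -exp(-3*t)/3: I = -exp(-3*t)*sin(2*t)/3 + (2/3)·∫ exp(-3*t)*cos(2*t) dt.
Apply parts again with u = cos(2*t), dv = exp(-3*t) dt: ∫ exp(-3*t)*cos(2*t) dt = -exp(-3*t)*cos(2*t)/3 − (2/3)·I. Substituting back brings back I: I = -exp(-3*t)*sin(2*t)/3 - 2*exp(-3*t)*cos(2*t)/9 − (4/9)·I.
Solving for I: (1 + 4/9)·I equals the remaining terms, so I = (9/13)·(-exp(-3*t)*sin(2*t)/3 - 2*exp(-3*t)*cos(2*t)/9).

-3*exp(-3*t)*sin(2*t)/13 - 2*exp(-3*t)*cos(2*t)/13 + C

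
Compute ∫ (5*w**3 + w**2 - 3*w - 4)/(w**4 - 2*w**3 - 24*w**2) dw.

log(w)/9 + 547*log(w - 6)/180 + 37*log(w + 4)/20 - 1/(6*w) + C

Factor the denominator: w**2*(w - 6)*(w + 4).
Partial-fraction decomposition: 37/(20*(w + 4)) + 547/(180*(w - 6)) + 1/(9*w) + 1/(6*w**2).
Integrate each term; A/(w−a) gives A·log|w−a|; A/(w−a)² gives −A/(w−a).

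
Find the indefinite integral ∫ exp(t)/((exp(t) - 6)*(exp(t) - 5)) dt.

Let u = e^t, du = e^t dt.
The integral becomes ∫ du/((u-5)(u-6)); decompose into partial fractions.

log(exp(t) - 6) - log(exp(t) - 5) + C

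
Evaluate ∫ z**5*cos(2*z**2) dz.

Let u = z², du = 2z dz; rewrite as (1/2)∫ u^2·cos(2u) du.
Now integrate by parts 2 times.

z**4*sin(2*z**2)/4 + z**2*cos(2*z**2)/4 - sin(2*z**2)/8 + C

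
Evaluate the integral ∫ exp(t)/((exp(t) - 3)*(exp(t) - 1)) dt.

Let u = e^t, du = e^t dt.
The integral becomes ∫ du/((u-1)(u-3)); decompose into partial fractions.

log(exp(t) - 3)/2 - log(exp(t) - 1)/2 + C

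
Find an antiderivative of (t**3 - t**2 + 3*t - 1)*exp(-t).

(-t**3 - 2*t**2 - 7*t - 6)*exp(-t) + C

Use integration by parts with u = t**3 - t**2 + 3*t - 1, dv = exp(-t) dt, so v = -exp(-t).
Apply parts 3 times (tabular method): alternate signs, differentiate u down to 0, integrate dv up.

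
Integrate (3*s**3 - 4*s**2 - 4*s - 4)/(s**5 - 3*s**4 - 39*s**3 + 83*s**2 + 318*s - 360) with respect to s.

238*log(s - 6)/495 - 2*log(s - 4)/7 - log(s - 1)/40 + 109*log(s + 3)/504 - 17*log(s + 5)/44 + C

Factor the denominator: (s - 6)*(s - 4)*(s - 1)*(s + 3)*(s + 5).
Partial-fraction decomposition: -17/(44*(s + 5)) + 109/(504*(s + 3)) - 1/(40*(s - 1)) - 2/(7*(s - 4)) + 238/(495*(s - 6)).
Integrate each term: A/(s−a) contributes A·log|s−a|.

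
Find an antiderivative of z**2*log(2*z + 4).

Use integration by parts with u = log(2*z + 4), dv = z**2 dz.
Then du = 2/(2*z + 4) dz and v = z**3/3.

z**3*log(2*z + 4)/3 - z**3/9 + z**2/3 - 4*z/3 + 8*log(z + 2)/3 + C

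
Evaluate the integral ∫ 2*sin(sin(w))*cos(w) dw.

-2*cos(sin(w)) + C

Let u = sin(w), so du = (cos(w)) dw.
Rewriting, the integral becomes 2·∫ sin(u) du = 2·-cos(u).
Substituting back, u = sin(w).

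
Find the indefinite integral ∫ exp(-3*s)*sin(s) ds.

-3*exp(-3*s)*sin(s)/10 - exp(-3*s)*cos(s)/10 + C

Let I denote the integral. Integrate by parts with u = sin(s), dv = exp(-3*s) ds, so v = -exp(-3*s)/3: I = -exp(-3*s)*sin(s)/3 + (1/3)·∫ exp(-3*s)*cos(s) ds.
Apply parts again with u = cos(s), dv = exp(-3*s) ds: ∫ exp(-3*s)*cos(s) ds = -exp(-3*s)*cos(s)/3 − (1/3)·I. Substituting back brings back I: I = -exp(-3*s)*sin(s)/3 - exp(-3*s)*cos(s)/9 − (1/9)·I.
Solving for I: (1 + 1/9)·I equals the remaining terms, so I = (9/10)·(-exp(-3*s)*sin(s)/3 - exp(-3*s)*cos(s)/9).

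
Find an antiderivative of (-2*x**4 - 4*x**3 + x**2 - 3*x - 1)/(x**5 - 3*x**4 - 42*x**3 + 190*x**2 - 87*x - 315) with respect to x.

Factor the denominator: (x - 5)*(x - 3)**2*(x + 1)*(x + 7).
Partial-fraction decomposition: -3361/(7200*(x + 7)) - 5/(576*(x + 1)) + 7233/(1600*(x - 3)) + 271/(80*(x - 3)**2) - 1741/(288*(x - 5)).
Integrate each term; A/(x−a) gives A·log|x−a|; A/(x−a)² gives −A/(x−a).

-1741*log(x - 5)/288 + 7233*log(x - 3)/1600 - 5*log(x + 1)/576 - 3361*log(x + 7)/7200 - 271/(80*x - 240) + C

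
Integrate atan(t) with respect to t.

Use integration by parts with u = arctan(t), dv = dt.
Then du = 1/(t**2 + 1) dt.

t*atan(t) - log(t**2 + 1)/2 + C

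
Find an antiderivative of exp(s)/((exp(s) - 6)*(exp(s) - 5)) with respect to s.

log(exp(s) - 6) - log(exp(s) - 5) + C

Let u = e^s, du = e^s ds.
The integral becomes ∫ du/((u-6)(u-5)); decompose into partial fractions.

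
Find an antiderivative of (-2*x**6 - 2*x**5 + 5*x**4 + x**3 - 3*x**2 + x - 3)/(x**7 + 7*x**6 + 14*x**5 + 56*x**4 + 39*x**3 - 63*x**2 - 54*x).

Factor the denominator: x*(x - 1)*(x + 1)**2*(x + 6)*(x**2 + 9).
Partial-fraction decomposition: -17*(107*x - 747)/(4500*(x**2 + 9)) - 7957/(5250*(x + 6)) - 1/(8*(x + 1)) - 3/(100*(x + 1)**2) - 3/(280*(x - 1)) + 1/(18*x).
Integrate each term; A/(x−a) gives A·log|x−a|; the (Bx+D)/(x²+p²) term gives a log and an atan.

log(x)/18 - 3*log(x - 1)/280 - log(x + 1)/8 - 7957*log(x + 6)/5250 - 1819*log(x**2 + 9)/9000 + 1411*atan(x/3)/1500 + 3/(100*x + 100) + C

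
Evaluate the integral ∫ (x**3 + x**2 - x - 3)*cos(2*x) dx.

x**3*sin(2*x)/2 + x**2*sin(2*x)/2 + 3*x**2*cos(2*x)/4 - 5*x*sin(2*x)/4 + x*cos(2*x)/2 - 7*sin(2*x)/4 - 5*cos(2*x)/8 + C

Use integration by parts with u = x**3 + x**2 - x - 3, dv = cos(2*x) dx, so v = sin(2*x)/2.
Apply parts 3 times (tabular method): alternate signs, differentiate u down to 0, integrate dv up.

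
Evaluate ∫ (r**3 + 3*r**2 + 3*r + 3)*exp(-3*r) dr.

(-9*r**3 - 36*r**2 - 51*r - 44)*exp(-3*r)/27 + C

Use integration by parts with u = r**3 + 3*r**2 + 3*r + 3, dv = exp(-3*r) dr, so v = -exp(-3*r)/3.
Apply parts 3 times (tabular method): alternate signs, differentiate u down to 0, integrate dv up.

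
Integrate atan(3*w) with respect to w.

Use integration by parts with u = arctan(3*w), dv = dw.
Then du = 3/(9*w**2 + 1) dw.

w*atan(3*w) - log(9*w**2 + 1)/6 + C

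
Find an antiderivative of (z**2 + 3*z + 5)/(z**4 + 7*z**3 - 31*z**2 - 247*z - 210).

Factor the denominator: (z - 6)*(z + 1)*(z + 5)*(z + 7).
Partial-fraction decomposition: -11/(52*(z + 7)) + 15/(88*(z + 5)) - 1/(56*(z + 1)) + 59/(1001*(z - 6)).
Integrate each term: A/(z−a) contributes A·log|z−a|.

59*log(z - 6)/1001 - log(z + 1)/56 + 15*log(z + 5)/88 - 11*log(z + 7)/52 + C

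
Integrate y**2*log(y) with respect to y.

Use integration by parts with u = log(y), dv = y**2 dy.
Then du = 1/y dy and v = y**3/3.

y**3*log(y)/3 - y**3/9 + C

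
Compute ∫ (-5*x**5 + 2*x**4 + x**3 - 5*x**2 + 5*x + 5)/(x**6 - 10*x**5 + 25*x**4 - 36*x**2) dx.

-5*log(x)/36 - 36217*log(x - 6)/3024 + 1051*log(x - 3)/108 - 125*log(x - 2)/48 - log(x + 1)/84 + 5/(36*x) + C

Factor the denominator: x**2*(x - 6)*(x - 3)*(x - 2)*(x + 1).
Partial-fraction decomposition: -1/(84*(x + 1)) - 125/(48*(x - 2)) + 1051/(108*(x - 3)) - 36217/(3024*(x - 6)) - 5/(36*x) - 5/(36*x**2).
Integrate each term; A/(x−a) gives A·log|x−a|; A/(x−a)² gives −A/(x−a).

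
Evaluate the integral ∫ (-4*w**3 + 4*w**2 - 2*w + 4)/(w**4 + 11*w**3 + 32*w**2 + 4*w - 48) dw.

2*log(w - 1)/105 - 7*log(w + 2)/3 + 83*log(w + 4)/5 - 128*log(w + 6)/7 + C

Factor the denominator: (w - 1)*(w + 2)*(w + 4)*(w + 6).
Partial-fraction decomposition: -128/(7*(w + 6)) + 83/(5*(w + 4)) - 7/(3*(w + 2)) + 2/(105*(w - 1)).
Integrate each term: A/(w−a) contributes A·log|w−a|.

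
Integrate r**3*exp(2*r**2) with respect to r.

(2*r**2 - 1)*exp(2*r**2)/8 + C

Let u = r², du = 2r dr; rewrite as (1/2)∫ u^1·exp(2u) du.
Now integrate by parts 1 time.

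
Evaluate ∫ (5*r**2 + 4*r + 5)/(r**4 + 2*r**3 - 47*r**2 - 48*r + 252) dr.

Factor the denominator: (r - 6)*(r - 2)*(r + 3)*(r + 7).
Partial-fraction decomposition: -37/(78*(r + 7)) + 19/(90*(r + 3)) - 11/(60*(r - 2)) + 209/(468*(r - 6)).
Integrate each term: A/(r−a) contributes A·log|r−a|.

209*log(r - 6)/468 - 11*log(r - 2)/60 + 19*log(r + 3)/90 - 37*log(r + 7)/78 + C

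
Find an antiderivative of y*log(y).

y**2*log(y)/2 - y**2/4 + C

Use integration by parts with u = log(y), dv = y dy.
Then du = 1/y dy and v = y**2/2.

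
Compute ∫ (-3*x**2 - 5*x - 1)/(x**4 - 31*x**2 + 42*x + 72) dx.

Factor the denominator: (x - 4)*(x - 3)*(x + 1)*(x + 6).
Partial-fraction decomposition: 79/(450*(x + 6)) + 1/(100*(x + 1)) + 43/(36*(x - 3)) - 69/(50*(x - 4)).
Integrate each term: A/(x−a) contributes A·log|x−a|.

-69*log(x - 4)/50 + 43*log(x - 3)/36 + log(x + 1)/100 + 79*log(x + 6)/450 + C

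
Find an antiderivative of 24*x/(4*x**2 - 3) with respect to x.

3*log(4*x**2 - 3) + C

Let u = 4*x**2 - 3, so du = (8*x) dx.
Rewriting, the integral becomes 3·∫ 1/u du = 3·log(u).
Substituting back, u = 4*x**2 - 3.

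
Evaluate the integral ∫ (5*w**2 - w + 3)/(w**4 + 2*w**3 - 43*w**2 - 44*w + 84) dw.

177*log(w - 6)/520 - 7*log(w - 1)/120 + 5*log(w + 2)/24 - 51*log(w + 7)/104 + C

Factor the denominator: (w - 6)*(w - 1)*(w + 2)*(w + 7).
Partial-fraction decomposition: -51/(104*(w + 7)) + 5/(24*(w + 2)) - 7/(120*(w - 1)) + 177/(520*(w - 6)).
Integrate each term: A/(w−a) contributes A·log|w−a|.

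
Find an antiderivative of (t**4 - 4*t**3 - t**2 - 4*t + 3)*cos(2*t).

Use integration by parts with u = t**4 - 4*t**3 - t**2 - 4*t + 3, dv = cos(2*t) dt, so v = sin(2*t)/2.
Apply parts 4 times (tabular method): alternate signs, differentiate u down to 0, integrate dv up.

t**4*sin(2*t)/2 - 2*t**3*sin(2*t) + t**3*cos(2*t) - 2*t**2*sin(2*t) - 3*t**2*cos(2*t) + t*sin(2*t) - 2*t*cos(2*t) + 5*sin(2*t)/2 + cos(2*t)/2 + C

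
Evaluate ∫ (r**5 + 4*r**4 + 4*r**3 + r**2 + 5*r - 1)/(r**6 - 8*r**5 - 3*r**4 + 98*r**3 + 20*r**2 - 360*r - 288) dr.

13889*log(r - 6)/2688 - 2339*log(r - 4)/360 + 349*log(r - 3)/150 + 3*log(r + 1)/70 - 1133*log(r + 2)/28800 + 7/(240*r + 480) + C

Factor the denominator: (r - 6)*(r - 4)*(r - 3)*(r + 1)*(r + 2)**2.
Partial-fraction decomposition: -1133/(28800*(r + 2)) - 7/(240*(r + 2)**2) + 3/(70*(r + 1)) + 349/(150*(r - 3)) - 2339/(360*(r - 4)) + 13889/(2688*(r - 6)).
Integrate each term; A/(r−a) gives A·log|r−a|; A/(r−a)² gives −A/(r−a).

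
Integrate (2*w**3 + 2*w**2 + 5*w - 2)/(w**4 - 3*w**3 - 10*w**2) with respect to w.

-14*log(w)/25 + 323*log(w - 5)/175 + 5*log(w + 2)/7 - 1/(5*w) + C

Factor the denominator: w**2*(w - 5)*(w + 2).
Partial-fraction decomposition: 5/(7*(w + 2)) + 323/(175*(w - 5)) - 14/(25*w) + 1/(5*w**2).
Integrate each term; A/(w−a) gives A·log|w−a|; A/(w−a)² gives −A/(w−a).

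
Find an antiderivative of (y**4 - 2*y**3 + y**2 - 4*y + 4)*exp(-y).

Use integration by parts with u = y**4 - 2*y**3 + y**2 - 4*y + 4, dv = exp(-y) dy, so v = -exp(-y).
Apply parts 4 times (tabular method): alternate signs, differentiate u down to 0, integrate dv up.

(-y**4 - 2*y**3 - 7*y**2 - 10*y - 14)*exp(-y) + C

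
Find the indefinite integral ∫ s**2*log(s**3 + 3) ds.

Let u = s**3 + 3, so du = (3*s**2) ds.
The integral becomes (1/3)·∫ log(u) du; integrate by parts with u′=log(u), dv′=du.

s**3*log(s**3 + 3)/3 - s**3/3 + log(s**3 + 3) + C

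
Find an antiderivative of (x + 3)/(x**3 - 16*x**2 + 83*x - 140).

Factor the denominator: (x - 7)*(x - 5)*(x - 4).
Partial-fraction decomposition: 7/(3*(x - 4)) - 4/(x - 5) + 5/(3*(x - 7)).
Integrate each term: A/(x−a) contributes A·log|x−a|.

5*log(x - 7)/3 - 4*log(x - 5) + 7*log(x - 4)/3 + C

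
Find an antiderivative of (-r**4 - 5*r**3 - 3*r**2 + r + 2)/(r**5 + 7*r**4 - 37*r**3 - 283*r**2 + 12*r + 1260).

-619*log(r - 6)/1287 + 16*log(r - 2)/315 + 13*log(r + 3)/180 + 39*log(r + 5)/154 - 419*log(r + 7)/468 + C

Factor the denominator: (r - 6)*(r - 2)*(r + 3)*(r + 5)*(r + 7).
Partial-fraction decomposition: -419/(468*(r + 7)) + 39/(154*(r + 5)) + 13/(180*(r + 3)) + 16/(315*(r - 2)) - 619/(1287*(r - 6)).
Integrate each term: A/(r−a) contributes A·log|r−a|.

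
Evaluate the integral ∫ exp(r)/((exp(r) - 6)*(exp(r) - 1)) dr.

Let u = e^r, du = e^r dr.
The integral becomes ∫ du/((u-6)(u-1)); decompose into partial fractions.

log(exp(r) - 6)/5 - log(exp(r) - 1)/5 + C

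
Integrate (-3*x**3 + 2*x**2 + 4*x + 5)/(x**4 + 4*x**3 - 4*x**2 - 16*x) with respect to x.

Factor the denominator: x*(x - 2)*(x + 2)*(x + 4).
Partial-fraction decomposition: -71/(16*(x + 4)) + 29/(16*(x + 2)) - 1/(16*(x - 2)) - 5/(16*x).
Integrate each term: A/(x−a) contributes A·log|x−a|.

-5*log(x)/16 - log(x - 2)/16 + 29*log(x + 2)/16 - 71*log(x + 4)/16 + C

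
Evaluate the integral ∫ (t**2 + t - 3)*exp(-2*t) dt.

Use integration by parts with u = t**2 + t - 3, dv = exp(-2*t) dt, so v = -exp(-2*t)/2.
Apply parts 2 times (tabular method): alternate signs, differentiate u down to 0, integrate dv up.

(-t**2 - 2*t + 2)*exp(-2*t)/2 + C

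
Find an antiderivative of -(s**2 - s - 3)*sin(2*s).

Use integration by parts with u = s**2 - s - 3, dv = -sin(2*s) ds, so v = cos(2*s)/2.
Apply parts 2 times (tabular method): alternate signs, differentiate u down to 0, integrate dv up.

s**2*cos(2*s)/2 - s*sin(2*s)/2 - s*cos(2*s)/2 + sin(2*s)/4 - 7*cos(2*s)/4 + C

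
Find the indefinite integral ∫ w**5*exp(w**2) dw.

Let u = w², du = 2w dw; rewrite as (1/2)∫ u^2·exp(1u) du.
Now integrate by parts 2 times.

(w**4 - 2*w**2 + 2)*exp(w**2)/2 + C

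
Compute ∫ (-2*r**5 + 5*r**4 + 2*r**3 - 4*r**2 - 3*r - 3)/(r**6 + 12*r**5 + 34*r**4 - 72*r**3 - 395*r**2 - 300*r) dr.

Factor the denominator: r*(r - 3)*(r + 1)*(r + 4)*(r + 5)**2.
Partial-fraction decomposition: 226811/(6400*(r + 5)) + 9037/(160*(r + 5)**2) - 3145/(84*(r + 4)) + 1/(192*(r + 1)) - 25/(1792*(r - 3)) + 1/(100*r).
Integrate each term; A/(r−a) gives A·log|r−a|; A/(r−a)² gives −A/(r−a).

log(r)/100 - 25*log(r - 3)/1792 + log(r + 1)/192 - 3145*log(r + 4)/84 + 226811*log(r + 5)/6400 - 9037/(160*r + 800) + C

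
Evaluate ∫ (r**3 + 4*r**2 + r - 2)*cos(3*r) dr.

Use integration by parts with u = r**3 + 4*r**2 + r - 2, dv = cos(3*r) dr, so v = sin(3*r)/3.
Apply parts 3 times (tabular method): alternate signs, differentiate u down to 0, integrate dv up.

r**3*sin(3*r)/3 + 4*r**2*sin(3*r)/3 + r**2*cos(3*r)/3 + r*sin(3*r)/9 + 8*r*cos(3*r)/9 - 26*sin(3*r)/27 + cos(3*r)/27 + C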